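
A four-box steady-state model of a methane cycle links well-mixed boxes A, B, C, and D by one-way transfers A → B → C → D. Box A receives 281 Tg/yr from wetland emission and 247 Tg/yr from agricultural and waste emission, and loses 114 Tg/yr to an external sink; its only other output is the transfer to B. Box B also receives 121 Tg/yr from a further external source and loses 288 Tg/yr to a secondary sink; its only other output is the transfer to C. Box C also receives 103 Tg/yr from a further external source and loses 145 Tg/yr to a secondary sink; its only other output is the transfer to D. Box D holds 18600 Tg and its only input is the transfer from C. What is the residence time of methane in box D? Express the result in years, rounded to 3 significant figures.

90.7 yr

Box A: F(A→B) = (281 + 247) − 114 = 414.00 Tg/yr.
Box B: F(B→C) = (414.00 + 121) − 288 = 247.00 Tg/yr.
Box C: F(C→D) = (247.00 + 103) − 145 = 205.00 Tg/yr.
Box D throughput = its input = 205.00 Tg/yr; τ = 18600 / 205.00 = 90.73 yr.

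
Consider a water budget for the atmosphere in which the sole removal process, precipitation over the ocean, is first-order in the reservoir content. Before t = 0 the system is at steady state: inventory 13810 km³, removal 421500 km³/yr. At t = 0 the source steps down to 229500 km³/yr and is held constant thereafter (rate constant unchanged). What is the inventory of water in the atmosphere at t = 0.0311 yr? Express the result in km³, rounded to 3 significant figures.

Residence time τ = M₀/F₀ = 0.03276 yr. The eventual steady state is M_∞ = M₀·(F₁/F₀) = 13810 × 229500/421500 = 7519.3 km³.
The anomaly ΔM(t) = M(t) − M_∞ decays as ΔM₀·e^(−t/τ) with ΔM₀ = 13810 − 7519.3 = 6291 km³.
At t = 0.0311 yr, e^(−t/τ) = e^(−0.9492) = 0.3870, so ΔM = 2435 km³ and M = 7519.3 + 2435 = 9954.1 km³.

9950 km³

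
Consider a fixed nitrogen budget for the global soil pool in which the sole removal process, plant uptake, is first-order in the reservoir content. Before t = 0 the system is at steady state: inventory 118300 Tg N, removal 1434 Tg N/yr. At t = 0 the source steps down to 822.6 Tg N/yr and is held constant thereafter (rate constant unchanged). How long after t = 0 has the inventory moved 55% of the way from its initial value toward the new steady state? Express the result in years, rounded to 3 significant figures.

τ = M₀/F₀ = 118300/1434 = 82.50 yr.
The remaining gap fraction is e^(−t/τ); 55% covered ⇒ e^(−t/τ) = 0.450.
t = −τ ln(0.450) = 82.50 × 0.7985 = 65.87 yr.

65.9 yr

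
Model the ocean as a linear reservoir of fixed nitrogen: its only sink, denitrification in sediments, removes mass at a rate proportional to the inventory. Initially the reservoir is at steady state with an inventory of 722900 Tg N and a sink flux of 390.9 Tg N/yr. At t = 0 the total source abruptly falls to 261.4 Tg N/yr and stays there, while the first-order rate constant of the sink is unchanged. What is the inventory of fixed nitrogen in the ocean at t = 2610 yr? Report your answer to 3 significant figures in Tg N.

542000 Tg N

Residence time τ = M₀/F₀ = 1849 yr. The eventual steady state is M_∞ = M₀·(F₁/F₀) = 722900 × 261.4/390.9 = 483410 Tg N.
The anomaly ΔM(t) = M(t) − M_∞ decays as ΔM₀·e^(−t/τ) with ΔM₀ = 722900 − 483410 = 239500 Tg N.
At t = 2610 yr, e^(−t/τ) = e^(−1.411) = 0.2438, so ΔM = 58390 Tg N and M = 483410 + 58390 = 541800 Tg N.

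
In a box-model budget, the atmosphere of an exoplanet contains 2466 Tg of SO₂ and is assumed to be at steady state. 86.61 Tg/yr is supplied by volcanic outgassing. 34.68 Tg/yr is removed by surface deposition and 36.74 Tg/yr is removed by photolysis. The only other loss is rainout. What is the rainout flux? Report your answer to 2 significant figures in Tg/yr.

At steady state ΣF_in = ΣF_out.
ΣF_in = 86.610 Tg/yr.
Rainout flux = ΣF_in − (34.68 + 36.74) = 86.610 − 71.42 = 15.19 Tg/yr.

15 Tg/yr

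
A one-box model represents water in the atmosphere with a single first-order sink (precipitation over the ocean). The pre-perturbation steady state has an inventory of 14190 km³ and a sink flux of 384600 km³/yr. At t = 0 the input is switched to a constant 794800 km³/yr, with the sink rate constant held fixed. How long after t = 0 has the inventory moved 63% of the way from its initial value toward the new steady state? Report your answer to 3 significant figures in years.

τ = M₀/F₀ = 14190/384600 = 0.03690 yr.
The remaining gap fraction is e^(−t/τ); 63% covered ⇒ e^(−t/τ) = 0.370.
t = −τ ln(0.370) = 0.03690 × 0.9943 = 0.03668 yr.

0.0367 yr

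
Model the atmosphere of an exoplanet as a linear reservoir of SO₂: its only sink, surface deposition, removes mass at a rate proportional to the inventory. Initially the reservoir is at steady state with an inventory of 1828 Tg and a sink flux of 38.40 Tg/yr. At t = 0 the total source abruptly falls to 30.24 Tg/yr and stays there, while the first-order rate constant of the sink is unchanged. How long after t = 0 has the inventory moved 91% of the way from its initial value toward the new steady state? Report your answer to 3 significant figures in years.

115 yr

τ = M₀/F₀ = 1828/38.40 = 47.60 yr.
The remaining gap fraction is e^(−t/τ); 91% covered ⇒ e^(−t/τ) = 0.0900.
t = −τ ln(0.0900) = 47.60 × 2.408 = 114.6 yr.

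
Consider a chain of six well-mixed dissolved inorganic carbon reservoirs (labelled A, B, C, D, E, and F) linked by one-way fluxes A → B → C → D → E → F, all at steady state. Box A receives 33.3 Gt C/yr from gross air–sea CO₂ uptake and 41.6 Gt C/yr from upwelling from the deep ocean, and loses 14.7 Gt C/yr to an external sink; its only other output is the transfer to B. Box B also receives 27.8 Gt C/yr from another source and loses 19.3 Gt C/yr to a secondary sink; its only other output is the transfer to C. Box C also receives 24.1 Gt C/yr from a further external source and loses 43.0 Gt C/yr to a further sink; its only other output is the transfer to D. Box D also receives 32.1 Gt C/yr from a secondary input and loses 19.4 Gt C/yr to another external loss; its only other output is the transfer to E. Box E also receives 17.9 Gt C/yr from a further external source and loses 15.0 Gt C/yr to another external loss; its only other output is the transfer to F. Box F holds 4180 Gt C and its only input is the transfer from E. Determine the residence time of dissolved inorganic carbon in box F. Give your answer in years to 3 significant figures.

63.9 yr

Box A: F(A→B) = (33.3 + 41.6) − 14.7 = 60.200 Gt C/yr.
Box B: F(B→C) = (60.200 + 27.8) − 19.3 = 68.700 Gt C/yr.
Box C: F(C→D) = (68.700 + 24.1) − 43.0 = 49.800 Gt C/yr.
Box D: F(D→E) = (49.800 + 32.1) − 19.4 = 62.500 Gt C/yr.
Box E: F(E→F) = (62.500 + 17.9) − 15.0 = 65.400 Gt C/yr.
Box F throughput = its input = 65.400 Gt C/yr; τ = 4180 / 65.400 = 63.91 yr.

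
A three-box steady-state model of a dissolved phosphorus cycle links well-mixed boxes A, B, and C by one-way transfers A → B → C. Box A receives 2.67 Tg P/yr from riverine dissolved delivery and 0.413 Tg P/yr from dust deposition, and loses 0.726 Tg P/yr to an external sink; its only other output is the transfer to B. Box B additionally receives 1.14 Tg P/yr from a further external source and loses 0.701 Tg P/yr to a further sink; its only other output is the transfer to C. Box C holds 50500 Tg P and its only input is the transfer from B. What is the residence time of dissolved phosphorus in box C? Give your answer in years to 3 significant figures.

Box A: F(A→B) = (2.67 + 0.413) − 0.726 = 2.3570 Tg P/yr.
Box B: F(B→C) = (2.3570 + 1.14) − 0.701 = 2.7960 Tg P/yr.
Box C throughput = its input = 2.7960 Tg P/yr; τ = 50500 / 2.7960 = 18060 yr.

18100 yr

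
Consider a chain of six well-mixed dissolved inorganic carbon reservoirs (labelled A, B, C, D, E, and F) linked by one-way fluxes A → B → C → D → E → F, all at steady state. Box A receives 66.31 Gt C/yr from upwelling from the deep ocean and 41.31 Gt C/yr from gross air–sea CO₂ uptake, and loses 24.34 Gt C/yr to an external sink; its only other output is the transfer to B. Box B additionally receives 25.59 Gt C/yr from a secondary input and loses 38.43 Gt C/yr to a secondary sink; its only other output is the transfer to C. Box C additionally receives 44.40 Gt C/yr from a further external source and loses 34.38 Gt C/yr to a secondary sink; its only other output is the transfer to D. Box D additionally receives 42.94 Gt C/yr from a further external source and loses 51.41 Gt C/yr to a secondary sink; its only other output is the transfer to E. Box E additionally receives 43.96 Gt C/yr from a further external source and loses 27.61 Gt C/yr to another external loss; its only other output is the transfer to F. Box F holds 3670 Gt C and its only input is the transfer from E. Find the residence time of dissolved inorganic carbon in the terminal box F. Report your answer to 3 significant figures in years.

Box A: F(A→B) = (66.31 + 41.31) − 24.34 = 83.280 Gt C/yr.
Box B: F(B→C) = (83.280 + 25.59) − 38.43 = 70.440 Gt C/yr.
Box C: F(C→D) = (70.440 + 44.40) − 34.38 = 80.460 Gt C/yr.
Box D: F(D→E) = (80.460 + 42.94) − 51.41 = 71.990 Gt C/yr.
Box E: F(E→F) = (71.990 + 43.96) − 27.61 = 88.340 Gt C/yr.
Box F throughput = its input = 88.340 Gt C/yr; τ = 3670 / 88.340 = 41.54 yr.

41.5 yr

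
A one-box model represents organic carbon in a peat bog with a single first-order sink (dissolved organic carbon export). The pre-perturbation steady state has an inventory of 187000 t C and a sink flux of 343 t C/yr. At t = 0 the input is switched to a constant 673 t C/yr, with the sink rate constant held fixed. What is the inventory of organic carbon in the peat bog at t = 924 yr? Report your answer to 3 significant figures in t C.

The sink rate constant is k = F₀/M₀ = 343/187000 = 0.001834 yr⁻¹.
Solving dM/dt = F₁ − kM with M(0) = M₀ gives M(t) = F₁/k + (M₀ − F₁/k)·e^(−kt).
F₁/k = 673/0.001834 = 366910 t C; kt = 0.001834 × 924 = 1.695, e^(−kt) = 0.1836.
M(924) = 366910 + (187000 − 366910) × 0.1836 = 366910 − 33040 = 333870 t C.

334000 t C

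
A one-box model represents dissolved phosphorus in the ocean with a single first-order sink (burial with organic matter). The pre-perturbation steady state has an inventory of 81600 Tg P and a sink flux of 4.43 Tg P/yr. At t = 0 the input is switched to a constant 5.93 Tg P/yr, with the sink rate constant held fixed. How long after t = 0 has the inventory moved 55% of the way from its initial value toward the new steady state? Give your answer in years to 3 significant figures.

14700 yr

τ = M₀/F₀ = 81600/4.43 = 18420 yr.
The remaining gap fraction is e^(−t/τ); 55% covered ⇒ e^(−t/τ) = 0.450.
t = −τ ln(0.450) = 18420 × 0.7985 = 14710 yr.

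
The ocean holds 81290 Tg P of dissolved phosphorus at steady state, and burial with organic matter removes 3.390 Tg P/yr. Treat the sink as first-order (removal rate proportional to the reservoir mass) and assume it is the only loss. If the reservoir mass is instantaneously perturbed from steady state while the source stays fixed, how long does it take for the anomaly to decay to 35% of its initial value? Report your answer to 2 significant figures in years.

25000 yr

For a linear reservoir the anomaly decays as exp(−t/τ) with τ = M/F = 81290/3.390 = 23980 yr.
exp(−t/τ) = 0.35 ⇒ t = −τ ln(0.35) = 23980 × 1.050 = 25170 yr.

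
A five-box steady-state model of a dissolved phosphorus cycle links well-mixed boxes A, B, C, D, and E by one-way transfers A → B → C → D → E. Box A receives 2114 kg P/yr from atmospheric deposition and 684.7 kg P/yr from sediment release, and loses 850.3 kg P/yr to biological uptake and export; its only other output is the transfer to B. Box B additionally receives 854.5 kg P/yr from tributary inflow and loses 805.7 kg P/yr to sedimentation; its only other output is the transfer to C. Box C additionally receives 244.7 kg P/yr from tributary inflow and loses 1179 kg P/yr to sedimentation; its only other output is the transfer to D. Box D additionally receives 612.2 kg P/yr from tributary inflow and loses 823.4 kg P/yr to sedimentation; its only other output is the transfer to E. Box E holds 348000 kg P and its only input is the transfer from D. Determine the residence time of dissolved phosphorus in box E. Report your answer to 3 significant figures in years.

409 yr

Box A: F(A→B) = (2114 + 684.7) − 850.3 = 1948.4 kg P/yr.
Box B: F(B→C) = (1948.4 + 854.5) − 805.7 = 1997.2 kg P/yr.
Box C: F(C→D) = (1997.2 + 244.7) − 1179 = 1062.9 kg P/yr.
Box D: F(D→E) = (1062.9 + 612.2) − 823.4 = 851.70 kg P/yr.
Box E throughput = its input = 851.70 kg P/yr; τ = 348000 / 851.70 = 408.6 yr.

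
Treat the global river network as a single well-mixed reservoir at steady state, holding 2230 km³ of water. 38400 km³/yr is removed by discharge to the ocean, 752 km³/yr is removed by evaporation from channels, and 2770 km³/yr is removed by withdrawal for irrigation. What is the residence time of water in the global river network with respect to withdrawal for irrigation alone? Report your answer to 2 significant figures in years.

0.81 yr

Residence time with respect to a single sink: τ = M / F_sink.
τ = 2230 / 2770 = 0.8051 yr.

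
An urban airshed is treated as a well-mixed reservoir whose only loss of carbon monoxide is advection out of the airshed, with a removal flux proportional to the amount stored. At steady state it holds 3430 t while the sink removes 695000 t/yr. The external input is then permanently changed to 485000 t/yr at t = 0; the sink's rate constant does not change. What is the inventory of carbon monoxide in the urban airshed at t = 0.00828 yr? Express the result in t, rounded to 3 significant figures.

τ = M₀/F₀ = 3430/695000 = 0.004935 yr; rate constant k = 1/τ.
New steady state M_∞ = F₁/k = F₁·τ = 485000 × 0.004935 = 2393.6 t.
M(t) = M_∞ + (M₀ − M_∞)·e^(−t/τ); t/τ = 0.00828/0.004935 = 1.678, so e^(−t/τ) = 0.1868.
M(t) = 2393.6 + 1036 × 0.1868 = 2587.2 t.

2590 t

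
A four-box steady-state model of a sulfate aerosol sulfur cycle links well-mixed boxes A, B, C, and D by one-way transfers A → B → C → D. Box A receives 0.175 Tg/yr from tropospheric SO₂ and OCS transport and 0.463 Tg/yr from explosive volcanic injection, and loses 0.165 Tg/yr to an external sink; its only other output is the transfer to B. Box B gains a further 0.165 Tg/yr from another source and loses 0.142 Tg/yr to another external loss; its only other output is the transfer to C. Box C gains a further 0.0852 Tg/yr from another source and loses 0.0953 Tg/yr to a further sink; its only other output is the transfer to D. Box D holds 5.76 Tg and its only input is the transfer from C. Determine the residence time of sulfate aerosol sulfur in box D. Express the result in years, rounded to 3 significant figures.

11.9 yr

Box A: F(A→B) = (0.175 + 0.463) − 0.165 = 0.47300 Tg/yr.
Box B: F(B→C) = (0.47300 + 0.165) − 0.142 = 0.49600 Tg/yr.
Box C: F(C→D) = (0.49600 + 0.0852) − 0.0953 = 0.48590 Tg/yr.
Box D throughput = its input = 0.48590 Tg/yr; τ = 5.76 / 0.48590 = 11.85 yr.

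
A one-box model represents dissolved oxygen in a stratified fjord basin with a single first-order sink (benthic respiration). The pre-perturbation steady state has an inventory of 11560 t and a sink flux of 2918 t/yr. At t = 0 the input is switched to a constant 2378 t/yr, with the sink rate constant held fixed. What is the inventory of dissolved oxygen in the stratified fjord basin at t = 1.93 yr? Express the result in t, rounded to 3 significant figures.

The sink rate constant is k = F₀/M₀ = 2918/11560 = 0.2524 yr⁻¹.
Solving dM/dt = F₁ − kM with M(0) = M₀ gives M(t) = F₁/k + (M₀ − F₁/k)·e^(−kt).
F₁/k = 2378/0.2524 = 9420.7 t; kt = 0.2524 × 1.93 = 0.4872, e^(−kt) = 0.6144.
M(1.93) = 9420.7 + (11560 − 9420.7) × 0.6144 = 9420.7 + 1314 = 10735 t.

10700 t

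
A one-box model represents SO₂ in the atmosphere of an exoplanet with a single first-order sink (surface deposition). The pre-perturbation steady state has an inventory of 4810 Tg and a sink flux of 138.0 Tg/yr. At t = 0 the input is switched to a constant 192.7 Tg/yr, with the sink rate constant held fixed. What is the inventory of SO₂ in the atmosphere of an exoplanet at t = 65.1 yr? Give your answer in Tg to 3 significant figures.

6420 Tg

τ = M₀/F₀ = 4810/138.0 = 34.86 yr; rate constant k = 1/τ.
New steady state M_∞ = F₁/k = F₁·τ = 192.7 × 34.86 = 6716.6 Tg.
M(t) = M_∞ + (M₀ − M_∞)·e^(−t/τ); t/τ = 65.1/34.86 = 1.868, so e^(−t/τ) = 0.1545.
M(t) = 6716.6 − 1907 × 0.1545 = 6422.1 Tg.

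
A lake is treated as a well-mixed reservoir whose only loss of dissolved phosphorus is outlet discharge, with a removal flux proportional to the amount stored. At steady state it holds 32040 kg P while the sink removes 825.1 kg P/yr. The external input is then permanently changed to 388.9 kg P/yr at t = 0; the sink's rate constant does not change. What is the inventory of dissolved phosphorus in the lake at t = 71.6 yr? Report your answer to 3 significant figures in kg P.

17800 kg P

Residence time τ = M₀/F₀ = 38.83 yr. The eventual steady state is M_∞ = M₀·(F₁/F₀) = 32040 × 388.9/825.1 = 15102 kg P.
The anomaly ΔM(t) = M(t) − M_∞ decays as ΔM₀·e^(−t/τ) with ΔM₀ = 32040 − 15102 = 16940 kg P.
At t = 71.6 yr, e^(−t/τ) = e^(−1.844) = 0.1582, so ΔM = 2680 kg P and M = 15102 + 2680 = 17781 kg P.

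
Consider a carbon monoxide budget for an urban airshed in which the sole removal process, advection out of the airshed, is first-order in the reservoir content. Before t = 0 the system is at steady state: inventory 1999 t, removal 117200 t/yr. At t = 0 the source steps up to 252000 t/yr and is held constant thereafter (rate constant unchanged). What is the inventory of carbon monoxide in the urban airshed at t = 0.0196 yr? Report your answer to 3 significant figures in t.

Residence time τ = M₀/F₀ = 0.01706 yr. The eventual steady state is M_∞ = M₀·(F₁/F₀) = 1999 × 252000/117200 = 4298.2 t.
The anomaly ΔM(t) = M(t) − M_∞ decays as ΔM₀·e^(−t/τ) with ΔM₀ = 1999 − 4298.2 = −2299 t.
At t = 0.0196 yr, e^(−t/τ) = e^(−1.149) = 0.3169, so ΔM = −728.6 t and M = 4298.2 − 728.6 = 3569.6 t.

3570 t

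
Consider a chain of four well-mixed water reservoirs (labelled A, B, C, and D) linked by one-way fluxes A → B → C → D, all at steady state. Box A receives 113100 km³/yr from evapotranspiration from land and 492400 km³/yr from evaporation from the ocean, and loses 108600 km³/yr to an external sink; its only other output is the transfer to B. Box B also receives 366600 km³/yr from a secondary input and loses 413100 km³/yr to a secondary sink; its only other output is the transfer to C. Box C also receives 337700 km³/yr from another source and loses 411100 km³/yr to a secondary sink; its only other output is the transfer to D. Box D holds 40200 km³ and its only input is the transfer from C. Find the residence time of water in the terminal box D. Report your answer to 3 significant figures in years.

0.107 yr

Box A: F(A→B) = (113100 + 492400) − 108600 = 496900 km³/yr.
Box B: F(B→C) = (496900 + 366600) − 413100 = 450400 km³/yr.
Box C: F(C→D) = (450400 + 337700) − 411100 = 377000 km³/yr.
Box D throughput = its input = 377000 km³/yr; τ = 40200 / 377000 = 0.1066 yr.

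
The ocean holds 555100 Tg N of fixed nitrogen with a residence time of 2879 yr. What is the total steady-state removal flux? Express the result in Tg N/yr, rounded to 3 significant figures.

F = M / τ = 555100 / 2879 = 192.8 Tg N/yr.

193 Tg N/yr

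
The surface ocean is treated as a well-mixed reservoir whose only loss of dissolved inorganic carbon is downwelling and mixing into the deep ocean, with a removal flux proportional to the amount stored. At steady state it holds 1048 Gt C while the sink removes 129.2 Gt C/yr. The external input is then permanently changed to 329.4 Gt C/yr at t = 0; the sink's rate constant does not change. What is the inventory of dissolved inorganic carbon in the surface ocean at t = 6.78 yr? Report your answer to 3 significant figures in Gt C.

1970 Gt C

The sink rate constant is k = F₀/M₀ = 129.2/1048 = 0.1233 yr⁻¹.
Solving dM/dt = F₁ − kM with M(0) = M₀ gives M(t) = F₁/k + (M₀ − F₁/k)·e^(−kt).
F₁/k = 329.4/0.1233 = 2671.9 Gt C; kt = 0.1233 × 6.78 = 0.8359, e^(−kt) = 0.4335.
M(6.78) = 2671.9 + (1048 − 2671.9) × 0.4335 = 2671.9 − 704.0 = 1967.9 Gt C.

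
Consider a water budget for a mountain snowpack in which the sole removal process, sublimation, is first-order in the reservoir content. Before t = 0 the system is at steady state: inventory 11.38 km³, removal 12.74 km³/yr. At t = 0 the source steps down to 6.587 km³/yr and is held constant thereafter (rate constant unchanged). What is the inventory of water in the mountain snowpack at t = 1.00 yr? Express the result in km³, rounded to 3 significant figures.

Residence time τ = M₀/F₀ = 0.8932 yr. The eventual steady state is M_∞ = M₀·(F₁/F₀) = 11.38 × 6.587/12.74 = 5.8838 km³.
The anomaly ΔM(t) = M(t) − M_∞ decays as ΔM₀·e^(−t/τ) with ΔM₀ = 11.38 − 5.8838 = 5.496 km³.
At t = 1.00 yr, e^(−t/τ) = e^(−1.120) = 0.3264, so ΔM = 1.794 km³ and M = 5.8838 + 1.794 = 7.6780 km³.

7.68 km³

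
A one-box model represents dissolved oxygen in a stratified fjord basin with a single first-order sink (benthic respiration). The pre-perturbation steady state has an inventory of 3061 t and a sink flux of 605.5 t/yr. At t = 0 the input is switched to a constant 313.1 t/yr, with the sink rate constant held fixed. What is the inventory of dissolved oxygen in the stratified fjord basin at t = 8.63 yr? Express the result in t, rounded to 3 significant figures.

1850 t

τ = M₀/F₀ = 3061/605.5 = 5.055 yr; rate constant k = 1/τ.
New steady state M_∞ = F₁/k = F₁·τ = 313.1 × 5.055 = 1582.8 t.
M(t) = M_∞ + (M₀ − M_∞)·e^(−t/τ); t/τ = 8.63/5.055 = 1.707, so e^(−t/τ) = 0.1814.
M(t) = 1582.8 + 1478 × 0.1814 = 1850.9 t.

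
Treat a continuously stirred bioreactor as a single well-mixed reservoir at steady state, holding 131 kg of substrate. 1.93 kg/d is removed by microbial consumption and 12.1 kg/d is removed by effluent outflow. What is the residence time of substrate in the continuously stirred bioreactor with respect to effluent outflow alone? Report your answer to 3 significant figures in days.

Residence time with respect to a single sink: τ = M / F_sink.
τ = 131 / 12.1 = 10.83 d.

10.8 d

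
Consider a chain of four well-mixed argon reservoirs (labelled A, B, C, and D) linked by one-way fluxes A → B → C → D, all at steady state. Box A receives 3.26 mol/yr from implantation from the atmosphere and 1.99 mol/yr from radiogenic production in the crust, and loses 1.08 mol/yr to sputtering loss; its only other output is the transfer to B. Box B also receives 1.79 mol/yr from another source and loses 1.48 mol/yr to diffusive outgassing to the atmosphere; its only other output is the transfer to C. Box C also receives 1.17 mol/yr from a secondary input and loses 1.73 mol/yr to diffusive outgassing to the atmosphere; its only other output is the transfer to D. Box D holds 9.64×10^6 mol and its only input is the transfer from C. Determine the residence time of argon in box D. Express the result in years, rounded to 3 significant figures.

2.46×10^6 yr

Box A: F(A→B) = (3.26 + 1.99) − 1.08 = 4.1700 mol/yr.
Box B: F(B→C) = (4.1700 + 1.79) − 1.48 = 4.4800 mol/yr.
Box C: F(C→D) = (4.4800 + 1.17) − 1.73 = 3.9200 mol/yr.
Box D throughput = its input = 3.9200 mol/yr; τ = 9.64×10^6 / 3.9200 = 2.459×10^6 yr.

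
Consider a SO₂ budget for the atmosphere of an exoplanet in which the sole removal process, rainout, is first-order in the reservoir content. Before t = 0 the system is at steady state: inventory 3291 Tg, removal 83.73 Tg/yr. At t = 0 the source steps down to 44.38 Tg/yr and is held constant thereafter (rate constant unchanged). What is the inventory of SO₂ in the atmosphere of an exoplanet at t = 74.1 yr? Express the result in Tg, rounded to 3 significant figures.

τ = M₀/F₀ = 3291/83.73 = 39.30 yr; rate constant k = 1/τ.
New steady state M_∞ = F₁/k = F₁·τ = 44.38 × 39.30 = 1744.4 Tg.
M(t) = M_∞ + (M₀ − M_∞)·e^(−t/τ); t/τ = 74.1/39.30 = 1.885, so e^(−t/τ) = 0.1518.
M(t) = 1744.4 + 1547 × 0.1518 = 1979.1 Tg.

1980 Tg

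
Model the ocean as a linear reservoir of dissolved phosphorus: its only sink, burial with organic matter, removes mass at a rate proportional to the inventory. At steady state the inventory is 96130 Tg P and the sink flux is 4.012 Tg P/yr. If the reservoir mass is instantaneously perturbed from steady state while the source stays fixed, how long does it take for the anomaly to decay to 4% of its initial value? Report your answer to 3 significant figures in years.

77100 yr

For a linear reservoir the anomaly decays as exp(−t/τ) with τ = M/F = 96130/4.012 = 23960 yr.
exp(−t/τ) = 0.04 ⇒ t = −τ ln(0.04) = 23960 × 3.219 = 77130 yr.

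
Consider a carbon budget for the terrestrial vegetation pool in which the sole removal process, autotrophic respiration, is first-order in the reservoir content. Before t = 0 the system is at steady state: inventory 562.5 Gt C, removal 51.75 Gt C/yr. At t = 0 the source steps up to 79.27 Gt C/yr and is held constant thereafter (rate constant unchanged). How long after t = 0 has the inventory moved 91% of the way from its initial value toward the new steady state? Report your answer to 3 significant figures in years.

26.2 yr

τ = M₀/F₀ = 562.5/51.75 = 10.87 yr.
The remaining gap fraction is e^(−t/τ); 91% covered ⇒ e^(−t/τ) = 0.0900.
t = −τ ln(0.0900) = 10.87 × 2.408 = 26.17 yr.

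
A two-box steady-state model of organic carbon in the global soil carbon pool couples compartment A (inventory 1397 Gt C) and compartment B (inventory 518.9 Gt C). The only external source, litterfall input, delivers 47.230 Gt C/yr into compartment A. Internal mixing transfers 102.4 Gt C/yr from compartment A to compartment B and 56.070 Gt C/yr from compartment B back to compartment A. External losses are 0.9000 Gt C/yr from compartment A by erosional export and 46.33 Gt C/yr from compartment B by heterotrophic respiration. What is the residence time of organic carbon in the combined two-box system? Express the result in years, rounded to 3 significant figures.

Treat the two boxes together as one reservoir: the mixing fluxes between them are internal recycling, so τ = ΣM / Σ(external losses).
M_total = 1397 + 518.9 = 1915.9 Gt C.
ΣF_external_out = 0.9000 + 46.33 = 47.230 Gt C/yr.
τ = M_total / ΣF_ext = 1915.9 / 47.230 = 40.57 yr.

40.6 yr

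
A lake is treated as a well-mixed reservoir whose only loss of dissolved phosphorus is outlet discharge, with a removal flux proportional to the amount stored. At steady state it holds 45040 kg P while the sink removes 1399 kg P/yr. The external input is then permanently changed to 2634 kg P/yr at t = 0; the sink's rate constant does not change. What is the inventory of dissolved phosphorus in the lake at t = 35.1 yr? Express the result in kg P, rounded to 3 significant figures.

71400 kg P

The sink rate constant is k = F₀/M₀ = 1399/45040 = 0.03106 yr⁻¹.
Solving dM/dt = F₁ − kM with M(0) = M₀ gives M(t) = F₁/k + (M₀ − F₁/k)·e^(−kt).
F₁/k = 2634/0.03106 = 84800 kg P; kt = 0.03106 × 35.1 = 1.090, e^(−kt) = 0.3361.
M(35.1) = 84800 + (45040 − 84800) × 0.3361 = 84800 − 13360 = 71435 kg P.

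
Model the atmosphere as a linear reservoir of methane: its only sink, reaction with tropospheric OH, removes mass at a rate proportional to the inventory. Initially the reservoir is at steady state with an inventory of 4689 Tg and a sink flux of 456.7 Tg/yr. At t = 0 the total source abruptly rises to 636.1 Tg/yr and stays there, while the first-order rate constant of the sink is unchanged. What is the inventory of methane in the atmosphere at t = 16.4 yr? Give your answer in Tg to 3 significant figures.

τ = M₀/F₀ = 4689/456.7 = 10.27 yr; rate constant k = 1/τ.
New steady state M_∞ = F₁/k = F₁·τ = 636.1 × 10.27 = 6530.9 Tg.
M(t) = M_∞ + (M₀ − M_∞)·e^(−t/τ); t/τ = 16.4/10.27 = 1.597, so e^(−t/τ) = 0.2024.
M(t) = 6530.9 − 1842 × 0.2024 = 6158.1 Tg.

6160 Tg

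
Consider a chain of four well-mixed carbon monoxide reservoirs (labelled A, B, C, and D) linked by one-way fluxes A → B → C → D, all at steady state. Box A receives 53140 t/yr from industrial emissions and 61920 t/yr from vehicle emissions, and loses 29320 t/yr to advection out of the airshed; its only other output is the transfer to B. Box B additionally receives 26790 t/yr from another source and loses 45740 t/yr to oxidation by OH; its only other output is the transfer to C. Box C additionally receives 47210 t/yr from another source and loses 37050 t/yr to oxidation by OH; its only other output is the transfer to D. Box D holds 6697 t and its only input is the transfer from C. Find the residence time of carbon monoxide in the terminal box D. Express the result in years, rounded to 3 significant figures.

0.0870 yr

Box A: F(A→B) = (53140 + 61920) − 29320 = 85740 t/yr.
Box B: F(B→C) = (85740 + 26790) − 45740 = 66790 t/yr.
Box C: F(C→D) = (66790 + 47210) − 37050 = 76950 t/yr.
Box D throughput = its input = 76950 t/yr; τ = 6697 / 76950 = 0.08703 yr.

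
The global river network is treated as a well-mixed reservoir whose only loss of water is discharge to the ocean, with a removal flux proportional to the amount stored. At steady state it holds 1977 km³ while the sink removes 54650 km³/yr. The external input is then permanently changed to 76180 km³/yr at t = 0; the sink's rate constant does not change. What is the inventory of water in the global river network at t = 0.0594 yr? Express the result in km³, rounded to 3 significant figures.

2610 km³

The sink rate constant is k = F₀/M₀ = 54650/1977 = 27.64 yr⁻¹.
Solving dM/dt = F₁ − kM with M(0) = M₀ gives M(t) = F₁/k + (M₀ − F₁/k)·e^(−kt).
F₁/k = 76180/27.64 = 2755.9 km³; kt = 27.64 × 0.0594 = 1.642, e^(−kt) = 0.1936.
M(0.0594) = 2755.9 + (1977 − 2755.9) × 0.1936 = 2755.9 − 150.8 = 2605.1 km³.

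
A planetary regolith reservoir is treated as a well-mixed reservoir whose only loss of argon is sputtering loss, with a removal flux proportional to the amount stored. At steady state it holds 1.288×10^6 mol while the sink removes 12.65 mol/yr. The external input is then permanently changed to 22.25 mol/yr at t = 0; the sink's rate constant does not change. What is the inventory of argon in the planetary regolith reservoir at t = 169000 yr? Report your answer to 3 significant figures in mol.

The sink rate constant is k = F₀/M₀ = 12.65/1.288×10^6 = 9.821×10^-6 yr⁻¹.
Solving dM/dt = F₁ − kM with M(0) = M₀ gives M(t) = F₁/k + (M₀ − F₁/k)·e^(−kt).
F₁/k = 22.25/9.821×10^-6 = 2.2655×10^6 mol; kt = 9.821×10^-6 × 169000 = 1.660, e^(−kt) = 0.1902.
M(169000) = 2.2655×10^6 + (1.288×10^6 − 2.2655×10^6) × 0.1902 = 2.2655×10^6 − 185900 = 2.0796×10^6 mol.

2.08×10^6 mol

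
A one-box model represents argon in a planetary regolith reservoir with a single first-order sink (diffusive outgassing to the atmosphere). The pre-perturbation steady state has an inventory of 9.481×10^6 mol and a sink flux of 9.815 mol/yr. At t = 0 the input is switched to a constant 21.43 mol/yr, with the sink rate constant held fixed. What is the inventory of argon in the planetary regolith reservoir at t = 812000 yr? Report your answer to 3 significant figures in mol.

1.59×10^7 mol

τ = M₀/F₀ = 9.481×10^6/9.815 = 966000 yr; rate constant k = 1/τ.
New steady state M_∞ = F₁/k = F₁·τ = 21.43 × 966000 = 2.0701×10^7 mol.
M(t) = M_∞ + (M₀ − M_∞)·e^(−t/τ); t/τ = 812000/966000 = 0.8406, so e^(−t/τ) = 0.4314.
M(t) = 2.0701×10^7 − 1.122×10^7 × 0.4314 = 1.5860×10^7 mol.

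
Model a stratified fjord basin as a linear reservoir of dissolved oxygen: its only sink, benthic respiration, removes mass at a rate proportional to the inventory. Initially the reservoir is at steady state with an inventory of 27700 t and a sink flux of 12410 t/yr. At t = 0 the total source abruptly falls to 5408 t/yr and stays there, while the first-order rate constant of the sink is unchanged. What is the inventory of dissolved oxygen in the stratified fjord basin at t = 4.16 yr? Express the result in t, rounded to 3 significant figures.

14500 t

The sink rate constant is k = F₀/M₀ = 12410/27700 = 0.4480 yr⁻¹.
Solving dM/dt = F₁ − kM with M(0) = M₀ gives M(t) = F₁/k + (M₀ − F₁/k)·e^(−kt).
F₁/k = 5408/0.4480 = 12071 t; kt = 0.4480 × 4.16 = 1.864, e^(−kt) = 0.1551.
M(4.16) = 12071 + (27700 − 12071) × 0.1551 = 12071 + 2424 = 14495 t.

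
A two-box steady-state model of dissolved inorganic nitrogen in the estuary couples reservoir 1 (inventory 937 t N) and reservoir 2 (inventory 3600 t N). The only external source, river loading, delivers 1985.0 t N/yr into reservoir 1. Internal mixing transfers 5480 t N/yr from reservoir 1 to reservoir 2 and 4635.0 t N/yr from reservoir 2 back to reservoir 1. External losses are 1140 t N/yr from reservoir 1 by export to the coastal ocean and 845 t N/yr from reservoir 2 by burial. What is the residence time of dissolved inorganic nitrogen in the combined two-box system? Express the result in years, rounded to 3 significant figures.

For the system as a whole, the A↔B exchange is internal and contributes nothing to the throughput; only the external sinks remove mass.
M_total = 937 + 3600 = 4537.0 t N.
ΣF_external_out = 1140 + 845 = 1985.0 t N/yr.
τ = M_total / ΣF_ext = 4537.0 / 1985.0 = 2.286 yr.

2.29 yr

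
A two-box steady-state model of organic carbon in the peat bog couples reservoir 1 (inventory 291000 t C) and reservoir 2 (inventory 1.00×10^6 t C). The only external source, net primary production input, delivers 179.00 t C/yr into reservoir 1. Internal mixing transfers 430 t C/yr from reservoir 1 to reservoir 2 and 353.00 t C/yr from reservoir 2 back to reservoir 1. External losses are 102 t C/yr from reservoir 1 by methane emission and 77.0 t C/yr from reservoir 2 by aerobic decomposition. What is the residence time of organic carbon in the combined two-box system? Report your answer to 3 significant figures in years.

Residence time in the combined system uses the total inventory and the total *external* removal — internal exchanges between the two boxes cancel.
M_total = 291000 + 1.00×10^6 = 1.2910×10^6 t C.
ΣF_external_out = 102 + 77.0 = 179.00 t C/yr.
τ = M_total / ΣF_ext = 1.2910×10^6 / 179.00 = 7212 yr.

7210 yr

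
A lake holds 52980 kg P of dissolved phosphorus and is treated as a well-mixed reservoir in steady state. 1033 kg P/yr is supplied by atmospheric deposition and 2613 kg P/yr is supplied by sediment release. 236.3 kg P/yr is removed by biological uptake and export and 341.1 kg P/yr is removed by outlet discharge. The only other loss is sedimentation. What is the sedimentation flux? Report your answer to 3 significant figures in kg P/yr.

3070 kg P/yr

At steady state ΣF_in = ΣF_out.
ΣF_in = 1033 + 2613 = 3646.0 kg P/yr.
Sedimentation flux = ΣF_in − (236.3 + 341.1) = 3646.0 − 577.4 = 3069 kg P/yr.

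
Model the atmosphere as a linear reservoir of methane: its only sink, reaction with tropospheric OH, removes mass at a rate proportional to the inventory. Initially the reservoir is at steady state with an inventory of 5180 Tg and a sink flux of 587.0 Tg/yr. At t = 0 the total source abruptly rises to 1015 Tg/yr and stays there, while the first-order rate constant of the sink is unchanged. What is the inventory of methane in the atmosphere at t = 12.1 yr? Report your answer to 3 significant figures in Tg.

The sink rate constant is k = F₀/M₀ = 587.0/5180 = 0.1133 yr⁻¹.
Solving dM/dt = F₁ − kM with M(0) = M₀ gives M(t) = F₁/k + (M₀ − F₁/k)·e^(−kt).
F₁/k = 1015/0.1133 = 8956.9 Tg; kt = 0.1133 × 12.1 = 1.371, e^(−kt) = 0.2538.
M(12.1) = 8956.9 + (5180 − 8956.9) × 0.2538 = 8956.9 − 958.6 = 7998.3 Tg.

8000 Tg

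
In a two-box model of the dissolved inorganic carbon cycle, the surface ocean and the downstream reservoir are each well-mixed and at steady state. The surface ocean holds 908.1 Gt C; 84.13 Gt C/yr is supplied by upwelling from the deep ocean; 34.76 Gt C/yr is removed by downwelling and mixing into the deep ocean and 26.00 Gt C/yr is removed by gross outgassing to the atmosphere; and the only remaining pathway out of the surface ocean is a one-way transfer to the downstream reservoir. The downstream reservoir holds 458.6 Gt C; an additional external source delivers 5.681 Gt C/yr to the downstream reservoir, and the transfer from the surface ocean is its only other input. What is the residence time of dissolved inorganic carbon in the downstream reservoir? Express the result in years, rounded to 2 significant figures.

16 yr

Balance the surface ocean: ΣF_in = 84.130 Gt C/yr.
Transfer to the downstream reservoir = ΣF_in − (34.76 + 26.00) = 23.370 Gt C/yr.
Total input to the downstream reservoir = 23.370 + 5.681 = 29.051 Gt C/yr; at steady state this equals its total output.
τ = M / F = 458.6 / 29.051 = 15.79 yr.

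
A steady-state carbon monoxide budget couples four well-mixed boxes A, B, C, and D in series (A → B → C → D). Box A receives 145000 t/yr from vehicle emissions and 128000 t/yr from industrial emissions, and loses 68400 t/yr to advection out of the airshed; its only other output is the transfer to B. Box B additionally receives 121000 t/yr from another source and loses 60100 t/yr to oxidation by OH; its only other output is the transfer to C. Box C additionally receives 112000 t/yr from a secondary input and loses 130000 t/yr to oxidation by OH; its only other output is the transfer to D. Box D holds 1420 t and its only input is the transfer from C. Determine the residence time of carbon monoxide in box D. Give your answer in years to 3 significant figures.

Box A: F(A→B) = (145000 + 128000) − 68400 = 204600 t/yr.
Box B: F(B→C) = (204600 + 121000) − 60100 = 265500 t/yr.
Box C: F(C→D) = (265500 + 112000) − 130000 = 247500 t/yr.
Box D throughput = its input = 247500 t/yr; τ = 1420 / 247500 = 0.005737 yr.

0.00574 yr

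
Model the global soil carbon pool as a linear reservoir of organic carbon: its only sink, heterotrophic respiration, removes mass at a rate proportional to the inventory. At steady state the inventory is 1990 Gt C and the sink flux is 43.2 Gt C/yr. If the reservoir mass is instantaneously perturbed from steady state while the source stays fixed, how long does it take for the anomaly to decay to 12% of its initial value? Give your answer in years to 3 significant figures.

For a linear reservoir the anomaly decays as exp(−t/τ) with τ = M/F = 1990/43.2 = 46.06 yr.
exp(−t/τ) = 0.12 ⇒ t = −τ ln(0.12) = 46.06 × 2.120 = 97.67 yr.

97.7 yr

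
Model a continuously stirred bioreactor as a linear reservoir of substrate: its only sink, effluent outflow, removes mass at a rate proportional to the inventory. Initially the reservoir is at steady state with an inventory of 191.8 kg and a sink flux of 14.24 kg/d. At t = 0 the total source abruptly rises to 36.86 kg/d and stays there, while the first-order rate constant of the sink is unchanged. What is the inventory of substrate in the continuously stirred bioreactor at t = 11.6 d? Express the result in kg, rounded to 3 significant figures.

Residence time τ = M₀/F₀ = 13.47 d. The eventual steady state is M_∞ = M₀·(F₁/F₀) = 191.8 × 36.86/14.24 = 496.47 kg.
The anomaly ΔM(t) = M(t) − M_∞ decays as ΔM₀·e^(−t/τ) with ΔM₀ = 191.8 − 496.47 = −304.7 kg.
At t = 11.6 d, e^(−t/τ) = e^(−0.8612) = 0.4226, so ΔM = −128.8 kg and M = 496.47 − 128.8 = 367.70 kg.

368 kg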